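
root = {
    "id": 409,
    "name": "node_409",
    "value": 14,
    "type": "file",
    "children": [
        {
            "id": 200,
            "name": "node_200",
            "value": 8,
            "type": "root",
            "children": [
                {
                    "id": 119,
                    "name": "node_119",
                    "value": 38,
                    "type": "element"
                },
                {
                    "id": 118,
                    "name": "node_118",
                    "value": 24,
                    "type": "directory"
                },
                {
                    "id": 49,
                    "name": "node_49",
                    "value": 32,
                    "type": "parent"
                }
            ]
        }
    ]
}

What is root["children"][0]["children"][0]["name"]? "node_119"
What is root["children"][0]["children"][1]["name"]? "node_118"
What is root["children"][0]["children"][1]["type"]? "directory"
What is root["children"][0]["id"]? 200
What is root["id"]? 409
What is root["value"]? 14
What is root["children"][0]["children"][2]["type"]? "parent"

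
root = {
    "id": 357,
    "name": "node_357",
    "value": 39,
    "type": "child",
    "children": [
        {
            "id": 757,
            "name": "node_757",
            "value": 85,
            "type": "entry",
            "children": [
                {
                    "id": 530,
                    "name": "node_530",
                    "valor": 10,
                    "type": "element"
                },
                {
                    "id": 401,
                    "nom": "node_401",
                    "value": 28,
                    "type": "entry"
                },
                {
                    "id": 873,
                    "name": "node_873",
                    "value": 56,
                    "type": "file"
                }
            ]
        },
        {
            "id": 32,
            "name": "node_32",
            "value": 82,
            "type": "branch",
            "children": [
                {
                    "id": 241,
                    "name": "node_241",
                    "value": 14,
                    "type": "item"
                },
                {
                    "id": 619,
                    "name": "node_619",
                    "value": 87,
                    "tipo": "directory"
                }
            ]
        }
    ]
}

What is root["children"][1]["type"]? "branch"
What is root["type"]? "child"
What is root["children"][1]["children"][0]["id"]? 241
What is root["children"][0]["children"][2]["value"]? 56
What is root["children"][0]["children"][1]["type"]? "entry"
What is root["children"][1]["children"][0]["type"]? "item"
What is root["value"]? 39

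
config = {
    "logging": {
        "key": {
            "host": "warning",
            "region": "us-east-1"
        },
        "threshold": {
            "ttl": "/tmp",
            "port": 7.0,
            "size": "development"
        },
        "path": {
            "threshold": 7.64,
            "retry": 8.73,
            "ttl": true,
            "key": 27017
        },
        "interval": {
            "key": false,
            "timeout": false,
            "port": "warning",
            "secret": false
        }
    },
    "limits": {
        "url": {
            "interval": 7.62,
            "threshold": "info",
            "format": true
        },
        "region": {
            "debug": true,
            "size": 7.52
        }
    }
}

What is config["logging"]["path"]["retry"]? 8.73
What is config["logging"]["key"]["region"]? "us-east-1"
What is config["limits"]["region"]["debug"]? True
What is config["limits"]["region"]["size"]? 7.52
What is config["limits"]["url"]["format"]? True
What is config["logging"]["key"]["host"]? "warning"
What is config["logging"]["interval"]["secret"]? False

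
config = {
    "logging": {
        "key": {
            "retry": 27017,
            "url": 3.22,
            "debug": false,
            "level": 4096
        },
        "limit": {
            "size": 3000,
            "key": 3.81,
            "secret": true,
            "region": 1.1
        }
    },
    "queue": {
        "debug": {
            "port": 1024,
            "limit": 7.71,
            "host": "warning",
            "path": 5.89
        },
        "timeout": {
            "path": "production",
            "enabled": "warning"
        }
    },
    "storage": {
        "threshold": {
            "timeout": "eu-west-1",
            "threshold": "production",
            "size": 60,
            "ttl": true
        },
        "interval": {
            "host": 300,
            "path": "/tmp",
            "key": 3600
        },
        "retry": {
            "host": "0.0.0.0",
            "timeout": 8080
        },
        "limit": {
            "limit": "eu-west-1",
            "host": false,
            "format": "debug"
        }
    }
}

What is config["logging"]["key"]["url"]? 3.22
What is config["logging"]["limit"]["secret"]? True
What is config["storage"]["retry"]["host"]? "0.0.0.0"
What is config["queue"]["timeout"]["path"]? "production"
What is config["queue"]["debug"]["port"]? 1024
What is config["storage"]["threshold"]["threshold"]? "production"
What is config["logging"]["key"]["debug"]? False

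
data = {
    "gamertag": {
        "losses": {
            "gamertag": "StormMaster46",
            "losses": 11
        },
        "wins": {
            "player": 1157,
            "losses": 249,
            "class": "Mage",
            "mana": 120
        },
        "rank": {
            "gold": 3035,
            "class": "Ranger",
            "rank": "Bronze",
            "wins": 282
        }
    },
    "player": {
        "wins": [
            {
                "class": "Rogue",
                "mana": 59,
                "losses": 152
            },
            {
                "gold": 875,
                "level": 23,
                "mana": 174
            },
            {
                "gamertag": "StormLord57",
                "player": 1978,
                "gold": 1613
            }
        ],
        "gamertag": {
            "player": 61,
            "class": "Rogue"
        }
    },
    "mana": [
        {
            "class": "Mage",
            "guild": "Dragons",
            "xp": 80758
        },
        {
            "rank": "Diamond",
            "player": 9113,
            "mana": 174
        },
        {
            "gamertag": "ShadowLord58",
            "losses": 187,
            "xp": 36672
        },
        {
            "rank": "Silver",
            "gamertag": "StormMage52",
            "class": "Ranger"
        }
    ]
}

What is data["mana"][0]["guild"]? "Dragons"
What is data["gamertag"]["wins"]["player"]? 1157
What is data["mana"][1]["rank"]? "Diamond"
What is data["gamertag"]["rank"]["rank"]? "Bronze"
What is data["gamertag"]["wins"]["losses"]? 249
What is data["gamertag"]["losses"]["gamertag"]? "StormMaster46"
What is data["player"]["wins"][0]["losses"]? 152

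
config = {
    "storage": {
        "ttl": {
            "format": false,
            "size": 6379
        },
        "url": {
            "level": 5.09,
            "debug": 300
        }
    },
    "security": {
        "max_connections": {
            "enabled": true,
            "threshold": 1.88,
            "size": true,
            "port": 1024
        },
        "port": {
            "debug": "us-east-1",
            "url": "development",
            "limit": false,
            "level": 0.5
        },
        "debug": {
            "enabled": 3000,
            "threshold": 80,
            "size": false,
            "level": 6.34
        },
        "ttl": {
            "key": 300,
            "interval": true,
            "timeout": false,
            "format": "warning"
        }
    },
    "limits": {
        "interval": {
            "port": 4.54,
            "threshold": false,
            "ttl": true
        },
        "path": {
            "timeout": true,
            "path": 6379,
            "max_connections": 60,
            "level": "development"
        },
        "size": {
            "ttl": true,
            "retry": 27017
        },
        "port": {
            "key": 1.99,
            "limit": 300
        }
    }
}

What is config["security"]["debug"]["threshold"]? 80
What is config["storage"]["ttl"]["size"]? 6379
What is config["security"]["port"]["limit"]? False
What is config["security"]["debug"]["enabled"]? 3000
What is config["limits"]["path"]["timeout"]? True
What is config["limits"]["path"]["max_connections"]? 60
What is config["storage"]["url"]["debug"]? 300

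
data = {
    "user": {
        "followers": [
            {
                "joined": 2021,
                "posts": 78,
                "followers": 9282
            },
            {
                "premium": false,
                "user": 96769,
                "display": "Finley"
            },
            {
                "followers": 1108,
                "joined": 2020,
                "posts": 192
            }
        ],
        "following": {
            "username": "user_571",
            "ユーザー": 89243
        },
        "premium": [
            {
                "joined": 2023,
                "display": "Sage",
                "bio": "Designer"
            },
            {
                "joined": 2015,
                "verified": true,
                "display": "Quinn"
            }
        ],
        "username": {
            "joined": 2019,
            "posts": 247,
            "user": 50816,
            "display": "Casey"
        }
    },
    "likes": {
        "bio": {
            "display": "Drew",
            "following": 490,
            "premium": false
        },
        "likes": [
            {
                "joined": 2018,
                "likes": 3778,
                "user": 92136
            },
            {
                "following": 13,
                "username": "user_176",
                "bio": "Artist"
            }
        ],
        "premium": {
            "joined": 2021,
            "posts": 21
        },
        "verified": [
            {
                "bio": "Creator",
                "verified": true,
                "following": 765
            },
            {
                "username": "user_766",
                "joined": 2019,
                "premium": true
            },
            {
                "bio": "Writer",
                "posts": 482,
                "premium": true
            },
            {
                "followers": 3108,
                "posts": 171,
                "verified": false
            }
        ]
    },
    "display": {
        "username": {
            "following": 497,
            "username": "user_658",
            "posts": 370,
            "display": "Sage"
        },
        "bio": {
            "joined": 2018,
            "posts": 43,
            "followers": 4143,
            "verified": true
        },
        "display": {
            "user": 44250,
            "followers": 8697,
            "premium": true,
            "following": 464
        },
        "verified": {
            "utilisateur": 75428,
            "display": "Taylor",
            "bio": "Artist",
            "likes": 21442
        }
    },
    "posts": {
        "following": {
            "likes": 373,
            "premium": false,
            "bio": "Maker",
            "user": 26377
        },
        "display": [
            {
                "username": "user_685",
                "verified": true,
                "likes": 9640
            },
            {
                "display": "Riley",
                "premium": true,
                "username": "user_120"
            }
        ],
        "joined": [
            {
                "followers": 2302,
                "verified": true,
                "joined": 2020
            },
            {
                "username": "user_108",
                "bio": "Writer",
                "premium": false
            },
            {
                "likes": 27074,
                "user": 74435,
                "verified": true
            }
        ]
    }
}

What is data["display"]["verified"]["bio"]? "Artist"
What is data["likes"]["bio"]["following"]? 490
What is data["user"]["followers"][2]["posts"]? 192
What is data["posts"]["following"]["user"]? 26377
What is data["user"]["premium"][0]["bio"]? "Designer"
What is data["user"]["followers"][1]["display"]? "Finley"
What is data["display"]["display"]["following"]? 464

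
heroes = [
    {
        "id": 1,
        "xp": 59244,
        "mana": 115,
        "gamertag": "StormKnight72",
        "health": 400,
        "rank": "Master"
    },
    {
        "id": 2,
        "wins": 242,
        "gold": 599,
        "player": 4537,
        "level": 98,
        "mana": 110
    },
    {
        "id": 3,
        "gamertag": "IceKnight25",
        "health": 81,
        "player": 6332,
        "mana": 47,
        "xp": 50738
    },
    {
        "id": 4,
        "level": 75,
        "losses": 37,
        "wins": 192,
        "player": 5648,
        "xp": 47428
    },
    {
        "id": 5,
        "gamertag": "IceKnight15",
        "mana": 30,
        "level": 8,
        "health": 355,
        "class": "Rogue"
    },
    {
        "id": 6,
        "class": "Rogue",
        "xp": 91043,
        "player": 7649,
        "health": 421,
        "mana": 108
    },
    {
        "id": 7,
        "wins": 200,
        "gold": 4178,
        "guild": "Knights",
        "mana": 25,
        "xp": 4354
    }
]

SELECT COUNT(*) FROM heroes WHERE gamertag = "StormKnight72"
1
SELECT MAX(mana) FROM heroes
115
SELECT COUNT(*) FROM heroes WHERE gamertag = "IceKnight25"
1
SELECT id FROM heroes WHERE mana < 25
[]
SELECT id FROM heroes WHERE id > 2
[3, 4, 5, 6, 7]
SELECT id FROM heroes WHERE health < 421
[1, 3, 5]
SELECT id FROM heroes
[1, 2, 3, 4, 5, 6, 7]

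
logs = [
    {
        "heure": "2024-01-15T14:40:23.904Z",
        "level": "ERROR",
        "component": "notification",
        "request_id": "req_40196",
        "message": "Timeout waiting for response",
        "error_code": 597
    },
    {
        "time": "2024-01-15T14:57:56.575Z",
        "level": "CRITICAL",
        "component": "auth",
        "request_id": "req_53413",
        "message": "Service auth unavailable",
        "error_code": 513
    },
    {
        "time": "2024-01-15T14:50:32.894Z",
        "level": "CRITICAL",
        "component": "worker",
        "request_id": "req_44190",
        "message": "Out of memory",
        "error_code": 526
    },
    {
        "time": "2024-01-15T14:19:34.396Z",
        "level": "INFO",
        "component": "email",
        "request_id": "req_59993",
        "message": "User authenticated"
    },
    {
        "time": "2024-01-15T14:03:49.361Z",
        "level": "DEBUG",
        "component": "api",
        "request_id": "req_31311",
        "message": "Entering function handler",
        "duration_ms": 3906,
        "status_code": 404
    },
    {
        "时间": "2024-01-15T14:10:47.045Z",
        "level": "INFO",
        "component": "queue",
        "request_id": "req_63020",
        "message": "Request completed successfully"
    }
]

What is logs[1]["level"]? "CRITICAL"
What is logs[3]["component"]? "email"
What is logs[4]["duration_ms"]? 3906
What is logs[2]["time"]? "2024-01-15T14:50:32.894Z"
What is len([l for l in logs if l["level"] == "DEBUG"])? 1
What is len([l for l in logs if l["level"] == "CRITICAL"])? 2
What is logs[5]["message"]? "Request completed successfully"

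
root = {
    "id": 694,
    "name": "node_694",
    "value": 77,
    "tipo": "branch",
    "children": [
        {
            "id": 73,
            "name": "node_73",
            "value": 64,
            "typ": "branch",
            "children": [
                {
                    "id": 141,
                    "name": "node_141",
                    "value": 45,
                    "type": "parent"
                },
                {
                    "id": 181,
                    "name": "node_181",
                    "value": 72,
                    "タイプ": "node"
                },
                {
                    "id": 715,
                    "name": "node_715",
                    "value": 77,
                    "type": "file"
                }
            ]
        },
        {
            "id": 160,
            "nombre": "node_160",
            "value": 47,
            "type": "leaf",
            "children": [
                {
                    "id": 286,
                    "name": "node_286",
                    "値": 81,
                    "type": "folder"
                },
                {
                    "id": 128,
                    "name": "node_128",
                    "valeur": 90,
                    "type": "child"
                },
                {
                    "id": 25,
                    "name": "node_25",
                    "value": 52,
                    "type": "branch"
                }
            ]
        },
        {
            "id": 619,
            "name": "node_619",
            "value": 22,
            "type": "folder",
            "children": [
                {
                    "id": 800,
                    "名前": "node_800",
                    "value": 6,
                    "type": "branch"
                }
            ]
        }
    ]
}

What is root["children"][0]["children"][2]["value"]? 77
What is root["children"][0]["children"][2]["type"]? "file"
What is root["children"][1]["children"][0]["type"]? "folder"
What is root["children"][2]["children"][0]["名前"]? "node_800"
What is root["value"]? 77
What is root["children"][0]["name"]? "node_73"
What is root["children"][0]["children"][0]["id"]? 141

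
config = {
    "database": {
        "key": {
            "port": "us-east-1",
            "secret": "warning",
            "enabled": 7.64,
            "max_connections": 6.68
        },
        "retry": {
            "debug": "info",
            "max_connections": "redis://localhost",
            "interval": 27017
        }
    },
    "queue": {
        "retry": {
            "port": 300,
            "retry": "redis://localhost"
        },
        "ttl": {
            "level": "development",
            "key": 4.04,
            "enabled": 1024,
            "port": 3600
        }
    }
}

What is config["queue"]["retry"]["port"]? 300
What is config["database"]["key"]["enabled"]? 7.64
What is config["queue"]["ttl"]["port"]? 3600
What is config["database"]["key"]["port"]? "us-east-1"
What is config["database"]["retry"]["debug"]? "info"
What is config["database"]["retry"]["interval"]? 27017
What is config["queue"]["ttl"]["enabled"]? 1024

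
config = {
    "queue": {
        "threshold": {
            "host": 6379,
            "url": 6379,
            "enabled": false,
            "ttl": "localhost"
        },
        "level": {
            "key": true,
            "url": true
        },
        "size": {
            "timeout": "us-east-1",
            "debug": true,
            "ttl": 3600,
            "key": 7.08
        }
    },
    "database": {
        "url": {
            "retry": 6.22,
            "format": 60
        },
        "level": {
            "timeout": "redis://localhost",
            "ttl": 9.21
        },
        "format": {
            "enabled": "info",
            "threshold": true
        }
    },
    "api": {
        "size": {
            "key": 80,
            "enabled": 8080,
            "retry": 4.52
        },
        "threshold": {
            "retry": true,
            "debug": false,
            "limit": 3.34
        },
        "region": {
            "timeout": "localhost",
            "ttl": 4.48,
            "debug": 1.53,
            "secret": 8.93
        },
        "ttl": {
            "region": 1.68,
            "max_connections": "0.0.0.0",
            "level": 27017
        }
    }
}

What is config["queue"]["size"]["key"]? 7.08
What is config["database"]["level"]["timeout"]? "redis://localhost"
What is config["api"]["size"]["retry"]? 4.52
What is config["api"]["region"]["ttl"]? 4.48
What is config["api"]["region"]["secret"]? 8.93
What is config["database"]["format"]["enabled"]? "info"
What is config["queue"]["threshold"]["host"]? 6379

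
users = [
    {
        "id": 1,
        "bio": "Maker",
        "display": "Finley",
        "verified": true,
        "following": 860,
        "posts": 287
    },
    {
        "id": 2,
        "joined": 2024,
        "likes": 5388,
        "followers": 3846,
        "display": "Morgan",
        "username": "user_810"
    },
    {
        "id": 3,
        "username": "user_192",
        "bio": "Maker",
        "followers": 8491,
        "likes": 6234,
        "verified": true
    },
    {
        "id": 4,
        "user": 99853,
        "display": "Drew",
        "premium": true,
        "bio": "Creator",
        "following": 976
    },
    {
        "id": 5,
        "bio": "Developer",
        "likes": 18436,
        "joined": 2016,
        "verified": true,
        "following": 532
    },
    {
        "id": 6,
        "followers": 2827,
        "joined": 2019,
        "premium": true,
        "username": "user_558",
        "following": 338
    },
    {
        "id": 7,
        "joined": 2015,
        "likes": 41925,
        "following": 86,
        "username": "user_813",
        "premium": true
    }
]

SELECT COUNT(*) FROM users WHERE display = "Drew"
1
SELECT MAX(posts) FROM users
287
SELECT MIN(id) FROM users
1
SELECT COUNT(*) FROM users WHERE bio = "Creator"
1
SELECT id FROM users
[1, 2, 3, 4, 5, 6, 7]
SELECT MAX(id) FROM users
7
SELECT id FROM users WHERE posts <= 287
[1]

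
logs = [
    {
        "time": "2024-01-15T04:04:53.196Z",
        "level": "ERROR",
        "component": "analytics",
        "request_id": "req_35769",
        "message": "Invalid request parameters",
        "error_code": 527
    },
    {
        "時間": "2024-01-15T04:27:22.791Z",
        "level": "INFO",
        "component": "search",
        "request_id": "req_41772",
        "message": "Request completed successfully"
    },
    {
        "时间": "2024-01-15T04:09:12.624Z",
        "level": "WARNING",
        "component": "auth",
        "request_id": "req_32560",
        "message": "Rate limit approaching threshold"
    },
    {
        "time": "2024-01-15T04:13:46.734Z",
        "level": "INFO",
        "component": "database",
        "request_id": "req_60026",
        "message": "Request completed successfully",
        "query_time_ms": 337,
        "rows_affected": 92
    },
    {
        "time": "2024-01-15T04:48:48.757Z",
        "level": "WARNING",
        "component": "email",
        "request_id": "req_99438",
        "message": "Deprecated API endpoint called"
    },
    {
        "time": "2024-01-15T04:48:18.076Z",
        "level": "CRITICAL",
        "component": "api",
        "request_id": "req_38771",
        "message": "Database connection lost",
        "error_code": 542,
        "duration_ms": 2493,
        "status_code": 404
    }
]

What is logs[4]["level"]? "WARNING"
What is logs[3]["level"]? "INFO"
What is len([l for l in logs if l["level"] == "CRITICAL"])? 1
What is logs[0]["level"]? "ERROR"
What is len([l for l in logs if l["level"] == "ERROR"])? 1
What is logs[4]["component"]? "email"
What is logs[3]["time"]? "2024-01-15T04:13:46.734Z"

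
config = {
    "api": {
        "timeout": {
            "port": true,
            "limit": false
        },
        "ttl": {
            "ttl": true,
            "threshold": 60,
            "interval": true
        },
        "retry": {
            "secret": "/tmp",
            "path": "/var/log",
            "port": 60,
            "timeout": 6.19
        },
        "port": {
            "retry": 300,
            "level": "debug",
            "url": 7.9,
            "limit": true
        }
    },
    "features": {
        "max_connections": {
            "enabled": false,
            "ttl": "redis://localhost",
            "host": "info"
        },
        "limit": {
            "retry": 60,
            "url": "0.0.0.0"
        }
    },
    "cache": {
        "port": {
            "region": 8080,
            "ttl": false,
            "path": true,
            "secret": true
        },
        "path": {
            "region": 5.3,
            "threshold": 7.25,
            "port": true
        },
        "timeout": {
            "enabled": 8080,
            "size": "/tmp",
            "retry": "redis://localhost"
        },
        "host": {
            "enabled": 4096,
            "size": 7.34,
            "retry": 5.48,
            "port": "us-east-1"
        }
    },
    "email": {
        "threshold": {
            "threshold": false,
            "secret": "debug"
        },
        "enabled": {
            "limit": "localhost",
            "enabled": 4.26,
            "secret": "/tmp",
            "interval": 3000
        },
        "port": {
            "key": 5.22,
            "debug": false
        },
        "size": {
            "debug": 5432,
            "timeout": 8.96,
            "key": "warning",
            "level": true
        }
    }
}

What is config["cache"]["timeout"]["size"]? "/tmp"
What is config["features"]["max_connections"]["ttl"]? "redis://localhost"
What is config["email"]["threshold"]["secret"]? "debug"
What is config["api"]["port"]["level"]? "debug"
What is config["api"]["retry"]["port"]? 60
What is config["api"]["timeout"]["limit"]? False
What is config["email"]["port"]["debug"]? False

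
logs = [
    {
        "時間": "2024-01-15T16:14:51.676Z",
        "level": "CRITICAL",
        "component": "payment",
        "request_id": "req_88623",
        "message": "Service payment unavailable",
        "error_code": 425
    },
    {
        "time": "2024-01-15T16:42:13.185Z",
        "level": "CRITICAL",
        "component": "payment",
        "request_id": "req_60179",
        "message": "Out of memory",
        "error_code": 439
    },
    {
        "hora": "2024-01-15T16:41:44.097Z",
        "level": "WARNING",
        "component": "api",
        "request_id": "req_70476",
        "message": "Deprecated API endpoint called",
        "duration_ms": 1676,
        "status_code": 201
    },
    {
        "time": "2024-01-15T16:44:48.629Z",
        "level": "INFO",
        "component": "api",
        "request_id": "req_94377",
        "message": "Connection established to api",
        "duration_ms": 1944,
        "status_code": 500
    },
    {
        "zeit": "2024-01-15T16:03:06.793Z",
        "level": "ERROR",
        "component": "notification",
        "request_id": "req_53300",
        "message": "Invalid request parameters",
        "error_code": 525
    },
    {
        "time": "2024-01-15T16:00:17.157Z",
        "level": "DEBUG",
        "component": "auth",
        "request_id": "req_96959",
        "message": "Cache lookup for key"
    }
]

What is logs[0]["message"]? "Service payment unavailable"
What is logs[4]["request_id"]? "req_53300"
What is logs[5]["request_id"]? "req_96959"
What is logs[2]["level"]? "WARNING"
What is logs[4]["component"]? "notification"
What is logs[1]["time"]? "2024-01-15T16:42:13.185Z"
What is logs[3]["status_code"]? 500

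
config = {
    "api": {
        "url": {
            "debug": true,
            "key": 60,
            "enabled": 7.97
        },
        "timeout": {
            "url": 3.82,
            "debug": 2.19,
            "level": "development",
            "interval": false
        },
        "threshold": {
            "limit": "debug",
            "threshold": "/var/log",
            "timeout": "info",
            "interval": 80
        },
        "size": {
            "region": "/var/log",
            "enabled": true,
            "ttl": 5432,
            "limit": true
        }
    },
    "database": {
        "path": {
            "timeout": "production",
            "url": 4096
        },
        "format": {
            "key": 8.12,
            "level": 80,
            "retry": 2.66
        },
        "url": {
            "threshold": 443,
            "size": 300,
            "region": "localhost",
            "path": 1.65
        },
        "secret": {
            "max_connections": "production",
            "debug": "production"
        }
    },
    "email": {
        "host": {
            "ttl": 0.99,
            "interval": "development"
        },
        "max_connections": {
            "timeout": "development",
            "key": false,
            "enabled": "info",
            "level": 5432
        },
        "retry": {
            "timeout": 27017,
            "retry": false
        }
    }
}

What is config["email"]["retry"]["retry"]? False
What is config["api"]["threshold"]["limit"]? "debug"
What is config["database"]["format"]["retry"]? 2.66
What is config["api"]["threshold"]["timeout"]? "info"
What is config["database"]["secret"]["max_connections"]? "production"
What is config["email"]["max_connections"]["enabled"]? "info"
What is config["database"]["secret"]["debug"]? "production"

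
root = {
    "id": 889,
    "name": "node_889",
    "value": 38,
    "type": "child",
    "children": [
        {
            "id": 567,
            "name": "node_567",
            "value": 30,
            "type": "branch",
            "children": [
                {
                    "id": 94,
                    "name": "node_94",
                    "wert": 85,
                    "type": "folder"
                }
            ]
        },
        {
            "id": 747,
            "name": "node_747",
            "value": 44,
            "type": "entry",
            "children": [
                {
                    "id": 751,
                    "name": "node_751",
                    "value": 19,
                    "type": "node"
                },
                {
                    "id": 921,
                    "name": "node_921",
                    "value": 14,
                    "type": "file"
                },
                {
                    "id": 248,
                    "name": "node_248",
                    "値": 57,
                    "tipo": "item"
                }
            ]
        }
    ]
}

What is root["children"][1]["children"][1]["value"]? 14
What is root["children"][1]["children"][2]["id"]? 248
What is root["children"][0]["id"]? 567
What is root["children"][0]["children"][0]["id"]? 94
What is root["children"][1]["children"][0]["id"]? 751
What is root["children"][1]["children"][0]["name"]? "node_751"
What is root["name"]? "node_889"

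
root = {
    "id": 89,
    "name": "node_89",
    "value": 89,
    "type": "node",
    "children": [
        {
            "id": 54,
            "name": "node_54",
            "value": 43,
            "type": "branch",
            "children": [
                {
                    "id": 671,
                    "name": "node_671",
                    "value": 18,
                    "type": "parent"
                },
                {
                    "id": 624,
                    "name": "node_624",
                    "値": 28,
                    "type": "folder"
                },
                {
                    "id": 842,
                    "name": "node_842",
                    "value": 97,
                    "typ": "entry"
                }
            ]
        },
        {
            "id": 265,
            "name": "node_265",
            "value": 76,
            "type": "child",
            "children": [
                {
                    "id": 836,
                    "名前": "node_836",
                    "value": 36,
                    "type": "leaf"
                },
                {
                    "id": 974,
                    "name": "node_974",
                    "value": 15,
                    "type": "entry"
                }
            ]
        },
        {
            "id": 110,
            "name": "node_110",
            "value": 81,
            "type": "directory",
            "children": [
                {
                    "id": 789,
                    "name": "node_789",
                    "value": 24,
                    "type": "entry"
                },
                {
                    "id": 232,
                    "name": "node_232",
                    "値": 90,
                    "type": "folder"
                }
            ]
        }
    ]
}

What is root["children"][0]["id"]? 54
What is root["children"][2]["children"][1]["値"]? 90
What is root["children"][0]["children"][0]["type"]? "parent"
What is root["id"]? 89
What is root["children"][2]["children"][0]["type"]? "entry"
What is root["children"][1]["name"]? "node_265"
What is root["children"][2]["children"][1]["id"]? 232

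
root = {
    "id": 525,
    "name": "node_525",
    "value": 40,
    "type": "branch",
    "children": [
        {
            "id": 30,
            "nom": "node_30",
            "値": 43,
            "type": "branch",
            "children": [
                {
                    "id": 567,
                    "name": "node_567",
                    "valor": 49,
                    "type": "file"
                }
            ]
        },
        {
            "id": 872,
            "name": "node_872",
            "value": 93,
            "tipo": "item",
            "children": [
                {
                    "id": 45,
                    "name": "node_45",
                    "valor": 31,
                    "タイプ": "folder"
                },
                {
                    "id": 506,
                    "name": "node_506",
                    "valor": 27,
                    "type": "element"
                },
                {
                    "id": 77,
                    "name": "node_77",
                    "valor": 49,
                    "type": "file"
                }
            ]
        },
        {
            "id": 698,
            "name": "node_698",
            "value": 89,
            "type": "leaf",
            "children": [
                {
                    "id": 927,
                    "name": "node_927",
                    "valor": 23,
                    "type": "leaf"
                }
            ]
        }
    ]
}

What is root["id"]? 525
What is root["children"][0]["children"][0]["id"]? 567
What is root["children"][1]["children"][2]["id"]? 77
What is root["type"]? "branch"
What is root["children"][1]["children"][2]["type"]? "file"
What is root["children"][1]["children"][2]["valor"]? 49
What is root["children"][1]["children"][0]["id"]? 45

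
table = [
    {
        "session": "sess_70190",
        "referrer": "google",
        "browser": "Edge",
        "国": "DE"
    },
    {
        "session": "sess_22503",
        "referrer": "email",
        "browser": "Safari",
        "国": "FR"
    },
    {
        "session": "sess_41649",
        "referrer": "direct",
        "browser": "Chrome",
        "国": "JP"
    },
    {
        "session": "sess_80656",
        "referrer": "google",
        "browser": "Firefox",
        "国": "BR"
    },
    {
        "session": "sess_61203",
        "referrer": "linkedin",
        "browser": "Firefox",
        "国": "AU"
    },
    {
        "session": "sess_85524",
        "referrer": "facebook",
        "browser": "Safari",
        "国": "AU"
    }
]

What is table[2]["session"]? "sess_41649"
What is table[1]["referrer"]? "email"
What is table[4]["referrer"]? "linkedin"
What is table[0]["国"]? "DE"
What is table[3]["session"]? "sess_80656"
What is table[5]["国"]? "AU"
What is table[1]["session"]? "sess_22503"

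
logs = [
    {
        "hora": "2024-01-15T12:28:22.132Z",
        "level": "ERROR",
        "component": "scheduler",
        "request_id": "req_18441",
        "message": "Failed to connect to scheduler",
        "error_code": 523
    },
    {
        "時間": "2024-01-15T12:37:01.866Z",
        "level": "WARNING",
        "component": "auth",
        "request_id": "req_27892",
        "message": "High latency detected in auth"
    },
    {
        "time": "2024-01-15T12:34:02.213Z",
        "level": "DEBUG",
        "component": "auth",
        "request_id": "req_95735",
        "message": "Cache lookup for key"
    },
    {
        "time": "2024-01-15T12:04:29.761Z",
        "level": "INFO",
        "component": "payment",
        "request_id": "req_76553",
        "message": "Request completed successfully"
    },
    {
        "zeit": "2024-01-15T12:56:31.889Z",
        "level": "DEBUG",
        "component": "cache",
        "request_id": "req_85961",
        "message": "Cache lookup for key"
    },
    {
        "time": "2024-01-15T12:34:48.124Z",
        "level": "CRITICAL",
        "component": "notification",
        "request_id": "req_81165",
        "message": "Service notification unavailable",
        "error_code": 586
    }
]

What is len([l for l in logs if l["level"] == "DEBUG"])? 2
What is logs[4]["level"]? "DEBUG"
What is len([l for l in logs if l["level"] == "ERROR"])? 1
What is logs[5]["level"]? "CRITICAL"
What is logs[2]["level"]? "DEBUG"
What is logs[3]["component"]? "payment"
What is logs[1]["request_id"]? "req_27892"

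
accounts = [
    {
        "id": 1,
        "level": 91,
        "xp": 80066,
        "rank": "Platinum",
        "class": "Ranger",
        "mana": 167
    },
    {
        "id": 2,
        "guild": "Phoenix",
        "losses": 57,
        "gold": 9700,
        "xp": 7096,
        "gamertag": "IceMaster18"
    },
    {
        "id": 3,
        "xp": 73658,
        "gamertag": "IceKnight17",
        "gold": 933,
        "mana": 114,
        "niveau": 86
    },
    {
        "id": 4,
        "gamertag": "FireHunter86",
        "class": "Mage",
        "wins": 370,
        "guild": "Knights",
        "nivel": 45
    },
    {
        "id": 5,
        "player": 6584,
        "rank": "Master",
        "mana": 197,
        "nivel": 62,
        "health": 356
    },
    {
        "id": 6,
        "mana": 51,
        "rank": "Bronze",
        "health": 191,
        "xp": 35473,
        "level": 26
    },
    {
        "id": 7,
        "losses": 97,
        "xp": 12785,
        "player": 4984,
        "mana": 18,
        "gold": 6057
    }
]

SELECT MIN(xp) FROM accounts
7096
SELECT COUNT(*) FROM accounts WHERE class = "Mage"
1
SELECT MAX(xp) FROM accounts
80066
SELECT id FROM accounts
[1, 2, 3, 4, 5, 6, 7]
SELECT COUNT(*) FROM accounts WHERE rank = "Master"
1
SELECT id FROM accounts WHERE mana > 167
[5]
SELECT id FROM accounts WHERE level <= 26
[6]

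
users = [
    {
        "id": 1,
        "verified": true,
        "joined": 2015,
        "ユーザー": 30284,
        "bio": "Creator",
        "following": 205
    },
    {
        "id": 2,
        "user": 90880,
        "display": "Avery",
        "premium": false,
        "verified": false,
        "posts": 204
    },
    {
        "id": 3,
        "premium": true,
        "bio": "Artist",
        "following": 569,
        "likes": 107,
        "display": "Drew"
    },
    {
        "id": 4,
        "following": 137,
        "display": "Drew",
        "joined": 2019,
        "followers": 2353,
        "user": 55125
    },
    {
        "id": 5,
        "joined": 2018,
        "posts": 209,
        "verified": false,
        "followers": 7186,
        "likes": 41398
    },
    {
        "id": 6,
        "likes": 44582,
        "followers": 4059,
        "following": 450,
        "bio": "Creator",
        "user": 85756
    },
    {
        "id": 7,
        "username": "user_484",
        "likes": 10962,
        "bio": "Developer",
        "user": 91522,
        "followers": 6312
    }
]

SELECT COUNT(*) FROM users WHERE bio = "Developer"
1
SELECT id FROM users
[1, 2, 3, 4, 5, 6, 7]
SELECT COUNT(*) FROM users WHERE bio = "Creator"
2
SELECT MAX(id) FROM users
7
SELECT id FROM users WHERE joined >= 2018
[4, 5]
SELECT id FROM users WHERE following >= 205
[1, 3, 6]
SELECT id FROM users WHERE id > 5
[6, 7]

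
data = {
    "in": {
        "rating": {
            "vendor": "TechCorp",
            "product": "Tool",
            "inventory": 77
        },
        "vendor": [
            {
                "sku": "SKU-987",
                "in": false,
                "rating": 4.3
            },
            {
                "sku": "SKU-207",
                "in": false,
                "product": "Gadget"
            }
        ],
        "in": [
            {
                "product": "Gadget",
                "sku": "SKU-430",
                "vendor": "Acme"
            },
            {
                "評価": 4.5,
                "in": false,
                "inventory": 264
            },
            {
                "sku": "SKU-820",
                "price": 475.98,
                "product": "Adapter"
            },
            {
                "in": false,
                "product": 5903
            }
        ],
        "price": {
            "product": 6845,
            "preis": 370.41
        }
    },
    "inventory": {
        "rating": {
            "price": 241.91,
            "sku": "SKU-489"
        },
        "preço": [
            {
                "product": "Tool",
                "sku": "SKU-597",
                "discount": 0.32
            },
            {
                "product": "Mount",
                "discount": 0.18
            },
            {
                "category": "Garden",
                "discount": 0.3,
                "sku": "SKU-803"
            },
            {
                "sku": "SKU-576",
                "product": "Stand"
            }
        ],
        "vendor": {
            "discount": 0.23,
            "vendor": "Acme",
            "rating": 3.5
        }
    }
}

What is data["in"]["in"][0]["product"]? "Gadget"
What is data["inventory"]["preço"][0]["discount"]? 0.32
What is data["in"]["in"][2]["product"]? "Adapter"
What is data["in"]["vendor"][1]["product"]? "Gadget"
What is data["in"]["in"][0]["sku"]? "SKU-430"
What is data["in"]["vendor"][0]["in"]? False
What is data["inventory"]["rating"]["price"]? 241.91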